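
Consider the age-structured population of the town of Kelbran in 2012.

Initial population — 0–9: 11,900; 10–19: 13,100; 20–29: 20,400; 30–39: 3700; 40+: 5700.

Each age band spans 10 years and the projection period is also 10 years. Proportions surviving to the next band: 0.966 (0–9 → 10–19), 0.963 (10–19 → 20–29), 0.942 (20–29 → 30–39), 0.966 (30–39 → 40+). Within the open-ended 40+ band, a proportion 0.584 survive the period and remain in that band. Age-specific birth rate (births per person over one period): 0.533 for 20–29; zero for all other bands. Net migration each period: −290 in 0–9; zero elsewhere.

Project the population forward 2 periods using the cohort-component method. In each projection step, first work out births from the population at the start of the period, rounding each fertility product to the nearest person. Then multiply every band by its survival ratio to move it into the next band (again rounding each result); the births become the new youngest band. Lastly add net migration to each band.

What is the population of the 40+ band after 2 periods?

Numbering the bands 1..5 from youngest to oldest:
Period 1.
Births: 20400 * 0.533 = 10873
Band 2: 11900 * 0.966 = 11495
Band 3: 13100 * 0.963 = 12615
Band 4: 20400 * 0.942 = 19217
Band 5: 3700 * 0.966 + 5700 * 0.584 = 3574 + 3329 = 6903
Net migration: Band 1 − 290 → 10583
→ [10583, 11495, 12615, 19217, 6903]
Period 2.
Births: 12615 * 0.533 = 6724
Band 2: 10583 * 0.966 = 10223
Band 3: 11495 * 0.963 = 11070
Band 4: 12615 * 0.942 = 11883
Band 5: 19217 * 0.966 + 6903 * 0.584 = 18564 + 4031 = 22595
Net migration: Band 1 − 290 → 6434
→ [6434, 10223, 11070, 11883, 22595]

22595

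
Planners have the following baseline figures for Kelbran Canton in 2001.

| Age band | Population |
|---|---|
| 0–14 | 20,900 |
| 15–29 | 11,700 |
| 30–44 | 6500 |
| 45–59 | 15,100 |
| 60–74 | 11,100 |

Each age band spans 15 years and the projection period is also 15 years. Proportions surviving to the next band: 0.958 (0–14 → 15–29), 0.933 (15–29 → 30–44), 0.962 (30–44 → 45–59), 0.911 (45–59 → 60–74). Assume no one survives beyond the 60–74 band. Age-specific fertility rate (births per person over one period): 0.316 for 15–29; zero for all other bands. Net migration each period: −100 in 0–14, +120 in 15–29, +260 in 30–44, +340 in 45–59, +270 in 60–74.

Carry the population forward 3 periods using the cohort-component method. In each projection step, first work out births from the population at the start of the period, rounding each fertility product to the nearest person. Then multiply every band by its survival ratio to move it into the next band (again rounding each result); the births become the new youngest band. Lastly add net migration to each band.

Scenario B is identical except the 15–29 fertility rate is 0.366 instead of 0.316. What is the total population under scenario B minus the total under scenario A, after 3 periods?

(Bands numbered youngest = 1 to oldest = 5.)
Period 1:
Births: 11700 × 0.316 = 3697
Band 2: 20900 × 0.958 = 20022
Band 3: 11700 × 0.933 = 10916
Band 4: 6500 × 0.962 = 6253
Band 5: 15100 × 0.911 = 13756
Net migration: Band 1 − 100 → 3597; Band 2 + 120 → 20142; Band 3 + 260 → 11176; Band 4 + 340 → 6593; Band 5 + 270 → 14026
→ [3597, 20142, 11176, 6593, 14026]
Period 2:
Births: 20142 × 0.316 = 6365
Band 2: 3597 × 0.958 = 3446
Band 3: 20142 × 0.933 = 18792
Band 4: 11176 × 0.962 = 10751
Band 5: 6593 × 0.911 = 6006
Net migration: Band 1 − 100 → 6265; Band 2 + 120 → 3566; Band 3 + 260 → 19052; Band 4 + 340 → 11091; Band 5 + 270 → 6276
→ [6265, 3566, 19052, 11091, 6276]
Period 3:
Births: 3566 × 0.316 = 1127
Band 2: 6265 × 0.958 = 6002
Band 3: 3566 × 0.933 = 3327
Band 4: 19052 × 0.962 = 18328
Band 5: 11091 × 0.911 = 10104
Net migration: Band 1 − 100 → 1027; Band 2 + 120 → 6122; Band 3 + 260 → 3587; Band 4 + 340 → 18668; Band 5 + 270 → 10374
→ [1027, 6122, 3587, 18668, 10374]
Scenario A total after 3 periods: 39778
Scenario B projection —
Period 1:
Births: 11700 × 0.366 = 4282
Band 2: 20900 × 0.958 = 20022
Band 3: 11700 × 0.933 = 10916
Band 4: 6500 × 0.962 = 6253
Band 5: 15100 × 0.911 = 13756
Net migration: Band 1 − 100 → 4182; Band 2 + 120 → 20142; Band 3 + 260 → 11176; Band 4 + 340 → 6593; Band 5 + 270 → 14026
→ [4182, 20142, 11176, 6593, 14026]
Period 2:
Births: 20142 × 0.366 = 7372
Band 2: 4182 × 0.958 = 4006
Band 3: 20142 × 0.933 = 18792
Band 4: 11176 × 0.962 = 10751
Band 5: 6593 × 0.911 = 6006
Net migration: Band 1 − 100 → 7272; Band 2 + 120 → 4126; Band 3 + 260 → 19052; Band 4 + 340 → 11091; Band 5 + 270 → 6276
→ [7272, 4126, 19052, 11091, 6276]
Period 3:
Births: 4126 × 0.366 = 1510
Band 2: 7272 × 0.958 = 6967
Band 3: 4126 × 0.933 = 3850
Band 4: 19052 × 0.962 = 18328
Band 5: 11091 × 0.911 = 10104
Net migration: Band 1 − 100 → 1410; Band 2 + 120 → 7087; Band 3 + 260 → 4110; Band 4 + 340 → 18668; Band 5 + 270 → 10374
→ [1410, 7087, 4110, 18668, 10374]
Scenario B total after 3 periods: 41649
Difference B − A = 41649 − 39778 = 1871

1871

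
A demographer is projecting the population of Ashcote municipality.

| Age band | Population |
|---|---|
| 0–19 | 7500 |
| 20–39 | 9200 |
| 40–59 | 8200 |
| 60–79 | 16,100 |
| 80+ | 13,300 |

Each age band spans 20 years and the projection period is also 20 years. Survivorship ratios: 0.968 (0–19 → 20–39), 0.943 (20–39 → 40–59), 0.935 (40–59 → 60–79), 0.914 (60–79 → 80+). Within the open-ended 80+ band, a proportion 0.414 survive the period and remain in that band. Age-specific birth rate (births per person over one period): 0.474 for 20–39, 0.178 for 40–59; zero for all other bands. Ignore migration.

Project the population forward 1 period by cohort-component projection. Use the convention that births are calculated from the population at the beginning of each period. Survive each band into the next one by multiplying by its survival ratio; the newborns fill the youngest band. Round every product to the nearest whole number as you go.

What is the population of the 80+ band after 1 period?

[period 1]
Births: 9200 × 0.474 = 4361  |  8200 × 0.178 = 1460 ⇒ total 5821
20–39: 7500 × 0.968 = 7260
40–59: 9200 × 0.943 = 8676
60–79: 8200 × 0.935 = 7667
80+: 16100 × 0.914 + 13300 × 0.414 = 14715 + 5506 = 20221
Giving 5821 / 7260 / 8676 / 7667 / 20221.

20221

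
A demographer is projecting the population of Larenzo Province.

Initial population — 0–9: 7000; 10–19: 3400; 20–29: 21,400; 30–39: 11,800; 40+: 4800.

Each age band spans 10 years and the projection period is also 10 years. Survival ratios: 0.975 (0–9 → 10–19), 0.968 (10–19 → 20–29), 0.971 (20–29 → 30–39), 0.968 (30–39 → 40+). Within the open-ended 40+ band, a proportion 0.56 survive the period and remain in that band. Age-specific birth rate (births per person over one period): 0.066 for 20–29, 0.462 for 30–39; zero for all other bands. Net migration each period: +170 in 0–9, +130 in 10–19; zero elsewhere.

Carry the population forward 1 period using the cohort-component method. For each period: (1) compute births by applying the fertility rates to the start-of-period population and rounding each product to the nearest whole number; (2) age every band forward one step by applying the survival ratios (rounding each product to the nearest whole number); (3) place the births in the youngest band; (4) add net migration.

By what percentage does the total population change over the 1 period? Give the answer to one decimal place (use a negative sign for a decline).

7.8

Period 1:
Births: 21400 × 0.066 = 1412  |  11800 × 0.462 = 5452 ⇒ total 6864
10–19: 7000 × 0.975 = 6825
20–29: 3400 × 0.968 = 3291
30–39: 21400 × 0.971 = 20779
40+: 11800 × 0.968 + 4800 × 0.56 = 11422 + 2688 = 14110
Net migration: 0–9 + 170 → 7034; 10–19 + 130 → 6955
Giving 7034 / 6955 / 3291 / 20779 / 14110.
Total: 48400 → 52169; change = 3769; percentage change = 7.8%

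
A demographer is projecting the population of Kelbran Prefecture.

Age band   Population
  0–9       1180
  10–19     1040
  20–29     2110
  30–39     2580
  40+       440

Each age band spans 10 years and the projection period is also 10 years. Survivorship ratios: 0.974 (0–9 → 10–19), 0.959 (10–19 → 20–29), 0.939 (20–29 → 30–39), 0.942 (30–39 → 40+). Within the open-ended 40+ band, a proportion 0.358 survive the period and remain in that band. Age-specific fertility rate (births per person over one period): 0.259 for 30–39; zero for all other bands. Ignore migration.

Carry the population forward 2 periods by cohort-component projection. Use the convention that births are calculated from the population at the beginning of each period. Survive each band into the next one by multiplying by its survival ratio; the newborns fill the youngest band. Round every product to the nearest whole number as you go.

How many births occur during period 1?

668

(Bands numbered youngest = 1 to oldest = 5.)
Period 1.
Births: 2580 × 0.259 = 668
Band 2: 1180 × 0.974 = 1149
Band 3: 1040 × 0.959 = 997
Band 4: 2110 × 0.939 = 1981
Band 5: 2580 × 0.942 + 440 × 0.358 = 2430 + 158 = 2588
Giving 668 / 1149 / 997 / 1981 / 2588.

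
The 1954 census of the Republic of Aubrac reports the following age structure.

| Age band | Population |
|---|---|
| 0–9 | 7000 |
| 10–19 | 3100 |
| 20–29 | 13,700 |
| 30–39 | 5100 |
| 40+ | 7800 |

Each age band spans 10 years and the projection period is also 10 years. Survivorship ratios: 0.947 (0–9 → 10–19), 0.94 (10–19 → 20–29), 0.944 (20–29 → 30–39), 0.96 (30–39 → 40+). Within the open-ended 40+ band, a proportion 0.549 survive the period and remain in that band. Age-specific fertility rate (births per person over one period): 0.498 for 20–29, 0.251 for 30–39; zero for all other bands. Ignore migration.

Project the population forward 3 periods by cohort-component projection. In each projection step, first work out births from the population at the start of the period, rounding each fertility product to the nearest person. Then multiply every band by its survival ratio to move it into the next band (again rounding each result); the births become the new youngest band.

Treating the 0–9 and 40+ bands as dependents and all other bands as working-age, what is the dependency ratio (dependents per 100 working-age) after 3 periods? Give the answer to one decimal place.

Call the bands 1 to 5, youngest first.
[period 1]
Births: 13700 * 0.498 = 6823 ; 5100 * 0.251 = 1280 → total 8103
Band 2: 7000 * 0.947 = 6629
Band 3: 3100 * 0.94 = 2914
Band 4: 13700 * 0.944 = 12933
Band 5: 5100 * 0.96 + 7800 * 0.549 = 4896 + 4282 = 9178
→ [8103, 6629, 2914, 12933, 9178]
[period 2]
Births: 2914 * 0.498 = 1451 ; 12933 * 0.251 = 3246 → total 4697
Band 2: 8103 * 0.947 = 7674
Band 3: 6629 * 0.94 = 6231
Band 4: 2914 * 0.944 = 2751
Band 5: 12933 * 0.96 + 9178 * 0.549 = 12416 + 5039 = 17455
→ [4697, 7674, 6231, 2751, 17455]
[period 3]
Births: 6231 * 0.498 = 3103 ; 2751 * 0.251 = 691 → total 3794
Band 2: 4697 * 0.947 = 4448
Band 3: 7674 * 0.94 = 7214
Band 4: 6231 * 0.944 = 5882
Band 5: 2751 * 0.96 + 17455 * 0.549 = 2641 + 9583 = 12224
→ [3794, 4448, 7214, 5882, 12224]
Dependents (band 0–9 + band 40+) = 3794 + 12224 = 16018; working-age = 17544; ratio = 16018/17544 × 100 = 91.3

91.3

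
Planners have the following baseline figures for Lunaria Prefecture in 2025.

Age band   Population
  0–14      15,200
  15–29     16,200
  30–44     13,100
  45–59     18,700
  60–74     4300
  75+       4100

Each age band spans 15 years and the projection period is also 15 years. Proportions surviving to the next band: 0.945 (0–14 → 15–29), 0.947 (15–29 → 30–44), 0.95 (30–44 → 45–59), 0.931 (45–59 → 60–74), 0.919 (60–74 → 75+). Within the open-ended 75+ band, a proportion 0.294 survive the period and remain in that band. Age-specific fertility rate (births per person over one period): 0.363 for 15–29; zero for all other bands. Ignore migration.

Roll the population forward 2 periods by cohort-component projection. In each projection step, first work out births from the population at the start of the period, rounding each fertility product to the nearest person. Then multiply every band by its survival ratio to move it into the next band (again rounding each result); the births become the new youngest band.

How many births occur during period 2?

5214

Call the bands 1 to 6, youngest first.
After projecting period 1:
Births: 16200 × 0.363 = 5881
Band 2: 15200 × 0.945 = 14364
Band 3: 16200 × 0.947 = 15341
Band 4: 13100 × 0.95 = 12445
Band 5: 18700 × 0.931 = 17410
Band 6: 4300 × 0.919 + 4100 × 0.294 = 3952 + 1205 = 5157
End of period: [5881, 14364, 15341, 12445, 17410, 5157]
After projecting period 2:
Births: 14364 × 0.363 = 5214
Band 2: 5881 × 0.945 = 5558
Band 3: 14364 × 0.947 = 13603
Band 4: 15341 × 0.95 = 14574
Band 5: 12445 × 0.931 = 11586
Band 6: 17410 × 0.919 + 5157 × 0.294 = 16000 + 1516 = 17516
End of period: [5214, 5558, 13603, 14574, 11586, 17516]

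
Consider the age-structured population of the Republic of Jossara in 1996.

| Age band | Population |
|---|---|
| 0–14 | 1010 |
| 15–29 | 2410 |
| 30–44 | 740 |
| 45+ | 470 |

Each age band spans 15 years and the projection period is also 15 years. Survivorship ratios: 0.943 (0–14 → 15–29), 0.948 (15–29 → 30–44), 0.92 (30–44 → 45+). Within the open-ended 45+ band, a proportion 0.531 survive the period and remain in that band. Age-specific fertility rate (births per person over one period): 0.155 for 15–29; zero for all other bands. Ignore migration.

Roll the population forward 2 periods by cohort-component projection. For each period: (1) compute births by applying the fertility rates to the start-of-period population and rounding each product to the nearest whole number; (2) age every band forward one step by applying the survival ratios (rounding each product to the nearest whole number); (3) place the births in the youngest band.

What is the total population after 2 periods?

After projecting period 1:
Births: 2410 * 0.155 = 374
15–29: 1010 * 0.943 = 952
30–44: 2410 * 0.948 = 2285
45+: 740 * 0.92 + 470 * 0.531 = 681 + 250 = 931
→ [374, 952, 2285, 931]
After projecting period 2:
Births: 952 * 0.155 = 148
15–29: 374 * 0.943 = 353
30–44: 952 * 0.948 = 902
45+: 2285 * 0.92 + 931 * 0.531 = 2102 + 494 = 2596
→ [148, 353, 902, 2596]
Total after period 2: 148 + 353 + 902 + 2596 = 3999

3999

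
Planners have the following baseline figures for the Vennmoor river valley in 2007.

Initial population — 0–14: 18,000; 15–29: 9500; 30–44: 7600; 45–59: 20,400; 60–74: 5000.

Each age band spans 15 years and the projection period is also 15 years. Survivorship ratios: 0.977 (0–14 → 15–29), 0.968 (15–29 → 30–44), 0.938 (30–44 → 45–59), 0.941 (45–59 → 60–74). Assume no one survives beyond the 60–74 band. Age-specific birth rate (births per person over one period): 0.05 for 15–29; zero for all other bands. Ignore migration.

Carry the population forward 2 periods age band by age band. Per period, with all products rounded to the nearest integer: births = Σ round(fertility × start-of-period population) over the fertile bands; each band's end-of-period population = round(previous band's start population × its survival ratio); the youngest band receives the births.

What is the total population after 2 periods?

33700

Period 1.
Births: 9500 × 0.05 = 475
15–29: 18000 × 0.977 = 17586
30–44: 9500 × 0.968 = 9196
45–59: 7600 × 0.938 = 7129
60–74: 20400 × 0.941 = 19196
End of period: [475, 17586, 9196, 7129, 19196]
Period 2.
Births: 17586 × 0.05 = 879
15–29: 475 × 0.977 = 464
30–44: 17586 × 0.968 = 17023
45–59: 9196 × 0.938 = 8626
60–74: 7129 × 0.941 = 6708
End of period: [879, 464, 17023, 8626, 6708]
Total after period 2: 879 + 464 + 17023 + 8626 + 6708 = 33700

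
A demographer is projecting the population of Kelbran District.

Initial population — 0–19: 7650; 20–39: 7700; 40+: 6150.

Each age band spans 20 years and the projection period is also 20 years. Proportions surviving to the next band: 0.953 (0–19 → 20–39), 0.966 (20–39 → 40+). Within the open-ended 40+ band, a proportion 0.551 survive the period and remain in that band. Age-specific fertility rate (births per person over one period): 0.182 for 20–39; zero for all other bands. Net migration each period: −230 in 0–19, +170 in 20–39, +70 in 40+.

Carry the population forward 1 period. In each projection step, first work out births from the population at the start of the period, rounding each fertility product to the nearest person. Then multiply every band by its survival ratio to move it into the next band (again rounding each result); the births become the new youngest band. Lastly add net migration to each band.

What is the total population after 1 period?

19528

(Bands numbered youngest = 1 to oldest = 3.)
— Period 1 —
Births: 7700 × 0.182 = 1401
Band 2: 7650 × 0.953 = 7290
Band 3: 7700 × 0.966 + 6150 × 0.551 = 7438 + 3389 = 10827
Net migration: Band 1 − 230 → 1171; Band 2 + 170 → 7460; Band 3 + 70 → 10897
→ [1171, 7460, 10897]
Total after period 1: 1171 + 7460 + 10897 = 19528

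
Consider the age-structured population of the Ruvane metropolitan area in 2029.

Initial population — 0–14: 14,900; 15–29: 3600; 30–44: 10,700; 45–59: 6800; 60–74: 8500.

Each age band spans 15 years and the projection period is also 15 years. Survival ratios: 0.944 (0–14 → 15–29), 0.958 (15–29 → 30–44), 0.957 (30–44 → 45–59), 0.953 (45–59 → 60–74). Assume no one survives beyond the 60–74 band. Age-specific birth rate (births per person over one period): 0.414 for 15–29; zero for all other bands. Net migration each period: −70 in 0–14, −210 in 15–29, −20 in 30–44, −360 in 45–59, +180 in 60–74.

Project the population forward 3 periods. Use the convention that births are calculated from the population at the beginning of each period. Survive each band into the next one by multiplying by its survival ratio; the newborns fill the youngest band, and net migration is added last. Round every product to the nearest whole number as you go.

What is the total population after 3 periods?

21889

— Period 1 —
Births: 3600 × 0.414 = 1490
15–29: 14900 × 0.944 = 14066
30–44: 3600 × 0.958 = 3449
45–59: 10700 × 0.957 = 10240
60–74: 6800 × 0.953 = 6480
Net migration: 0–14 − 70 → 1420; 15–29 − 210 → 13856; 30–44 − 20 → 3429; 45–59 − 360 → 9880; 60–74 + 180 → 6660
Giving 1420 / 13856 / 3429 / 9880 / 6660.
— Period 2 —
Births: 13856 × 0.414 = 5736
15–29: 1420 × 0.944 = 1340
30–44: 13856 × 0.958 = 13274
45–59: 3429 × 0.957 = 3282
60–74: 9880 × 0.953 = 9416
Net migration: 0–14 − 70 → 5666; 15–29 − 210 → 1130; 30–44 − 20 → 13254; 45–59 − 360 → 2922; 60–74 + 180 → 9596
Giving 5666 / 1130 / 13254 / 2922 / 9596.
— Period 3 —
Births: 1130 × 0.414 = 468
15–29: 5666 × 0.944 = 5349
30–44: 1130 × 0.958 = 1083
45–59: 13254 × 0.957 = 12684
60–74: 2922 × 0.953 = 2785
Net migration: 0–14 − 70 → 398; 15–29 − 210 → 5139; 30–44 − 20 → 1063; 45–59 − 360 → 12324; 60–74 + 180 → 2965
Giving 398 / 5139 / 1063 / 12324 / 2965.
Total after period 3: 398 + 5139 + 1063 + 12324 + 2965 = 21889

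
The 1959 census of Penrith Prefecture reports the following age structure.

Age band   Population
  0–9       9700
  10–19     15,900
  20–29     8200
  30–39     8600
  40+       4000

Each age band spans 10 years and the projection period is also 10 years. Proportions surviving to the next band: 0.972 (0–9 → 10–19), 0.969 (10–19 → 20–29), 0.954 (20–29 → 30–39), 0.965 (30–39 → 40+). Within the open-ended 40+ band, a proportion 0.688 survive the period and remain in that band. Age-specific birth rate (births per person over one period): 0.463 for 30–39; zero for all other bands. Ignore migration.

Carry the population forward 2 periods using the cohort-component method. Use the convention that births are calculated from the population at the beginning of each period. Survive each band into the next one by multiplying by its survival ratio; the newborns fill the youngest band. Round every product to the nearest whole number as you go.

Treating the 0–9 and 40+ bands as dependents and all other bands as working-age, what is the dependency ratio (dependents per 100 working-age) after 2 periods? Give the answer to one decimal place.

(Groups numbered youngest = 1 to oldest = 5.)
Period 1:
Births: 8600 * 0.463 = 3982
Group 2: 9700 * 0.972 = 9428
Group 3: 15900 * 0.969 = 15407
Group 4: 8200 * 0.954 = 7823
Group 5: 8600 * 0.965 + 4000 * 0.688 = 8299 + 2752 = 11051
→ [3982, 9428, 15407, 7823, 11051]
Period 2:
Births: 7823 * 0.463 = 3622
Group 2: 3982 * 0.972 = 3871
Group 3: 9428 * 0.969 = 9136
Group 4: 15407 * 0.954 = 14698
Group 5: 7823 * 0.965 + 11051 * 0.688 = 7549 + 7603 = 15152
→ [3622, 3871, 9136, 14698, 15152]
Dependents (band 0–9 + band 40+) = 3622 + 15152 = 18774; working-age = 27705; ratio = 18774/27705 × 100 = 67.8

67.8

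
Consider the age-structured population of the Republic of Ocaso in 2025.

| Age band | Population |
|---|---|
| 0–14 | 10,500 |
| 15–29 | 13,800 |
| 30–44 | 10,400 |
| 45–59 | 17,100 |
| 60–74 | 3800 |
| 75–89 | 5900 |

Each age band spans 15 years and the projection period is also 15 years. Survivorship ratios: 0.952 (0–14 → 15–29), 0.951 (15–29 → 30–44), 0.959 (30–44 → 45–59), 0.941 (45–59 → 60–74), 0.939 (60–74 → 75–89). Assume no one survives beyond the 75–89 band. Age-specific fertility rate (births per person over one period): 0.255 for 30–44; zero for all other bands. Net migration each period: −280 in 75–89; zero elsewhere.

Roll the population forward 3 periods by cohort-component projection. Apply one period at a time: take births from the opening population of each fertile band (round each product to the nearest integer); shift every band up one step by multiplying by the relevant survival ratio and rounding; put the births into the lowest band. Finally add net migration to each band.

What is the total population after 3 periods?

37503

Let band 1 be 0–14 through band 6 = 75–89.
Period 1.
Births: 10400 * 0.255 = 2652
Band 2: 10500 * 0.952 = 9996
Band 3: 13800 * 0.951 = 13124
Band 4: 10400 * 0.959 = 9974
Band 5: 17100 * 0.941 = 16091
Band 6: 3800 * 0.939 = 3568
Net migration: Band 6 − 280 → 3288
End of period: [2652, 9996, 13124, 9974, 16091, 3288]
Period 2.
Births: 13124 * 0.255 = 3347
Band 2: 2652 * 0.952 = 2525
Band 3: 9996 * 0.951 = 9506
Band 4: 13124 * 0.959 = 12586
Band 5: 9974 * 0.941 = 9386
Band 6: 16091 * 0.939 = 15109
Net migration: Band 6 − 280 → 14829
End of period: [3347, 2525, 9506, 12586, 9386, 14829]
Period 3.
Births: 9506 * 0.255 = 2424
Band 2: 3347 * 0.952 = 3186
Band 3: 2525 * 0.951 = 2401
Band 4: 9506 * 0.959 = 9116
Band 5: 12586 * 0.941 = 11843
Band 6: 9386 * 0.939 = 8813
Net migration: Band 6 − 280 → 8533
End of period: [2424, 3186, 2401, 9116, 11843, 8533]
Total after period 3: 2424 + 3186 + 2401 + 9116 + 11843 + 8533 = 37503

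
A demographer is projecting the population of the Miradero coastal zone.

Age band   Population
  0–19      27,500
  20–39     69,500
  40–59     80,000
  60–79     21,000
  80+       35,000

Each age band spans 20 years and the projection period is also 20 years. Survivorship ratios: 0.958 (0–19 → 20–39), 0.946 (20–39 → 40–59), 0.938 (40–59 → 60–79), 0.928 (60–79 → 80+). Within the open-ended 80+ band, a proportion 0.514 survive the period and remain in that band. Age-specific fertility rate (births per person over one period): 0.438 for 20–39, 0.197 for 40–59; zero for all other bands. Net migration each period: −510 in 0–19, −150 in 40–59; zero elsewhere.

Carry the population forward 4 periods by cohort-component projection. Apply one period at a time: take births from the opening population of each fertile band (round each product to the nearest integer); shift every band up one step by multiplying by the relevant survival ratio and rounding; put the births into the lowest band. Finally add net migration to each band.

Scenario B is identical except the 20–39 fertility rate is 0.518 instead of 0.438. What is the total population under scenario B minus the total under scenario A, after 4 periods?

Let group 1 be 0–19 through group 5 = 80+.
Period 1.
Births: 69500 × 0.438 = 30441 ; 80000 × 0.197 = 15760 — total 46201
Group 2: 27500 × 0.958 = 26345
Group 3: 69500 × 0.946 = 65747
Group 4: 80000 × 0.938 = 75040
Group 5: 21000 × 0.928 + 35000 × 0.514 = 19488 + 17990 = 37478
Net migration: Group 1 − 510 → 45691; Group 3 − 150 → 65597
→ [45691, 26345, 65597, 75040, 37478]
Period 2.
Births: 26345 × 0.438 = 11539 ; 65597 × 0.197 = 12923 — total 24462
Group 2: 45691 × 0.958 = 43772
Group 3: 26345 × 0.946 = 24922
Group 4: 65597 × 0.938 = 61530
Group 5: 75040 × 0.928 + 37478 × 0.514 = 69637 + 19264 = 88901
Net migration: Group 1 − 510 → 23952; Group 3 − 150 → 24772
→ [23952, 43772, 24772, 61530, 88901]
Period 3.
Births: 43772 × 0.438 = 19172 ; 24772 × 0.197 = 4880 — total 24052
Group 2: 23952 × 0.958 = 22946
Group 3: 43772 × 0.946 = 41408
Group 4: 24772 × 0.938 = 23236
Group 5: 61530 × 0.928 + 88901 × 0.514 = 57100 + 45695 = 102795
Net migration: Group 1 − 510 → 23542; Group 3 − 150 → 41258
→ [23542, 22946, 41258, 23236, 102795]
Period 4.
Births: 22946 × 0.438 = 10050 ; 41258 × 0.197 = 8128 — total 18178
Group 2: 23542 × 0.958 = 22553
Group 3: 22946 × 0.946 = 21707
Group 4: 41258 × 0.938 = 38700
Group 5: 23236 × 0.928 + 102795 × 0.514 = 21563 + 52837 = 74400
Net migration: Group 1 − 510 → 17668; Group 3 − 150 → 21557
→ [17668, 22553, 21557, 38700, 74400]
Scenario A total after 4 periods: 174878
Scenario B projection —
Period 1.
Births: 69500 × 0.518 = 36001 ; 80000 × 0.197 = 15760 — total 51761
Group 2: 27500 × 0.958 = 26345
Group 3: 69500 × 0.946 = 65747
Group 4: 80000 × 0.938 = 75040
Group 5: 21000 × 0.928 + 35000 × 0.514 = 19488 + 17990 = 37478
Net migration: Group 1 − 510 → 51251; Group 3 − 150 → 65597
→ [51251, 26345, 65597, 75040, 37478]
Period 2.
Births: 26345 × 0.518 = 13647 ; 65597 × 0.197 = 12923 — total 26570
Group 2: 51251 × 0.958 = 49098
Group 3: 26345 × 0.946 = 24922
Group 4: 65597 × 0.938 = 61530
Group 5: 75040 × 0.928 + 37478 × 0.514 = 69637 + 19264 = 88901
Net migration: Group 1 − 510 → 26060; Group 3 − 150 → 24772
→ [26060, 49098, 24772, 61530, 88901]
Period 3.
Births: 49098 × 0.518 = 25433 ; 24772 × 0.197 = 4880 — total 30313
Group 2: 26060 × 0.958 = 24965
Group 3: 49098 × 0.946 = 46447
Group 4: 24772 × 0.938 = 23236
Group 5: 61530 × 0.928 + 88901 × 0.514 = 57100 + 45695 = 102795
Net migration: Group 1 − 510 → 29803; Group 3 − 150 → 46297
→ [29803, 24965, 46297, 23236, 102795]
Period 4.
Births: 24965 × 0.518 = 12932 ; 46297 × 0.197 = 9121 — total 22053
Group 2: 29803 × 0.958 = 28551
Group 3: 24965 × 0.946 = 23617
Group 4: 46297 × 0.938 = 43427
Group 5: 23236 × 0.928 + 102795 × 0.514 = 21563 + 52837 = 74400
Net migration: Group 1 − 510 → 21543; Group 3 − 150 → 23467
→ [21543, 28551, 23467, 43427, 74400]
Scenario B total after 4 periods: 191388
Difference B − A = 191388 − 174878 = 16510

16510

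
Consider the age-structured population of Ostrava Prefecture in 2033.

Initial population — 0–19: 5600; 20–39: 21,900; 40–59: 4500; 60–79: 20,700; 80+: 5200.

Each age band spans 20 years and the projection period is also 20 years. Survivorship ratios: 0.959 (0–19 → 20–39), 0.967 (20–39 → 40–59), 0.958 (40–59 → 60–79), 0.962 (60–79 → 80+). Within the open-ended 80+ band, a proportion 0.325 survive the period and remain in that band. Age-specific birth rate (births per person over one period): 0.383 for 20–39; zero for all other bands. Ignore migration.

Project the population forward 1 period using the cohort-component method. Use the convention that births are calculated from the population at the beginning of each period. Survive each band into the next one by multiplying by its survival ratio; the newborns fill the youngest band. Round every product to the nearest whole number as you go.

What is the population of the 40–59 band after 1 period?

[period 1]
Births: 21900 × 0.383 = 8388
20–39: 5600 × 0.959 = 5370
40–59: 21900 × 0.967 = 21177
60–79: 4500 × 0.958 = 4311
80+: 20700 × 0.962 + 5200 × 0.325 = 19913 + 1690 = 21603
End of period: [8388, 5370, 21177, 4311, 21603]

21177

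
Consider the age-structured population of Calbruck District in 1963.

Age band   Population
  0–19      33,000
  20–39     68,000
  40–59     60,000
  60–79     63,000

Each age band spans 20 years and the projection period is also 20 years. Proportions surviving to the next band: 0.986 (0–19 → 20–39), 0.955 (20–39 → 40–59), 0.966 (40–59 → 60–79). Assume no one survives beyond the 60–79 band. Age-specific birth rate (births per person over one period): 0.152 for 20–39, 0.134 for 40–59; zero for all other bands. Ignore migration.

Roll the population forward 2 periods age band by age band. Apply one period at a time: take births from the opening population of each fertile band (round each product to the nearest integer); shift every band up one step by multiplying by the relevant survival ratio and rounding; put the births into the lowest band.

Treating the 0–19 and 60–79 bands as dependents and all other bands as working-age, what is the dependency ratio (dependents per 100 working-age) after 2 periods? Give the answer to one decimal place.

155.3

Call the bands 1 to 4, youngest first.
[period 1]
Births: 68000 × 0.152 = 10336, 60000 × 0.134 = 8040 → 18376
Band 2: 33000 × 0.986 = 32538
Band 3: 68000 × 0.955 = 64940
Band 4: 60000 × 0.966 = 57960
→ [18376, 32538, 64940, 57960]
[period 2]
Births: 32538 × 0.152 = 4946, 64940 × 0.134 = 8702 → 13648
Band 2: 18376 × 0.986 = 18119
Band 3: 32538 × 0.955 = 31074
Band 4: 64940 × 0.966 = 62732
→ [13648, 18119, 31074, 62732]
Dependents (band 0–19 + band 60–79) = 13648 + 62732 = 76380; working-age = 49193; ratio = 76380/49193 × 100 = 155.3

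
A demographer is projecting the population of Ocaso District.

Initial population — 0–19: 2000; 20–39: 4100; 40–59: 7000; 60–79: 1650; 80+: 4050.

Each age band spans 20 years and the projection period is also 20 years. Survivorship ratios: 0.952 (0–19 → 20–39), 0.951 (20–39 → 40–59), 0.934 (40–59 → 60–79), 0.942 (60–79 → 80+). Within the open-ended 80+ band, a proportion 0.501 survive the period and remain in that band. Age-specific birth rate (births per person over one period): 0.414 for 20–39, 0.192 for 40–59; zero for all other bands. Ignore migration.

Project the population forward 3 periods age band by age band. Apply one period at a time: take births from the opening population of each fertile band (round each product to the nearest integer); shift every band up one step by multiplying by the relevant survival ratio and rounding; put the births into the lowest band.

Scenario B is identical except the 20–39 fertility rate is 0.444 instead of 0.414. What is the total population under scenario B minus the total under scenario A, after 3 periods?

After projecting period 1:
Births: 4100 × 0.414 = 1697, 7000 × 0.192 = 1344 ⇒ total 3041
20–39: 2000 × 0.952 = 1904
40–59: 4100 × 0.951 = 3899
60–79: 7000 × 0.934 = 6538
80+: 1650 × 0.942 + 4050 × 0.501 = 1554 + 2029 = 3583
End of period: [3041, 1904, 3899, 6538, 3583]
After projecting period 2:
Births: 1904 × 0.414 = 788, 3899 × 0.192 = 749 ⇒ total 1537
20–39: 3041 × 0.952 = 2895
40–59: 1904 × 0.951 = 1811
60–79: 3899 × 0.934 = 3642
80+: 6538 × 0.942 + 3583 × 0.501 = 6159 + 1795 = 7954
End of period: [1537, 2895, 1811, 3642, 7954]
After projecting period 3:
Births: 2895 × 0.414 = 1199, 1811 × 0.192 = 348 ⇒ total 1547
20–39: 1537 × 0.952 = 1463
40–59: 2895 × 0.951 = 2753
60–79: 1811 × 0.934 = 1691
80+: 3642 × 0.942 + 7954 × 0.501 = 3431 + 3985 = 7416
End of period: [1547, 1463, 2753, 1691, 7416]
Scenario A total after 3 periods: 14870
Scenario B projection —
After projecting period 1:
Births: 4100 × 0.444 = 1820, 7000 × 0.192 = 1344 ⇒ total 3164
20–39: 2000 × 0.952 = 1904
40–59: 4100 × 0.951 = 3899
60–79: 7000 × 0.934 = 6538
80+: 1650 × 0.942 + 4050 × 0.501 = 1554 + 2029 = 3583
End of period: [3164, 1904, 3899, 6538, 3583]
After projecting period 2:
Births: 1904 × 0.444 = 845, 3899 × 0.192 = 749 ⇒ total 1594
20–39: 3164 × 0.952 = 3012
40–59: 1904 × 0.951 = 1811
60–79: 3899 × 0.934 = 3642
80+: 6538 × 0.942 + 3583 × 0.501 = 6159 + 1795 = 7954
End of period: [1594, 3012, 1811, 3642, 7954]
After projecting period 3:
Births: 3012 × 0.444 = 1337, 1811 × 0.192 = 348 ⇒ total 1685
20–39: 1594 × 0.952 = 1517
40–59: 3012 × 0.951 = 2864
60–79: 1811 × 0.934 = 1691
80+: 3642 × 0.942 + 7954 × 0.501 = 3431 + 3985 = 7416
End of period: [1685, 1517, 2864, 1691, 7416]
Scenario B total after 3 periods: 15173
Difference B − A = 15173 − 14870 = 303

303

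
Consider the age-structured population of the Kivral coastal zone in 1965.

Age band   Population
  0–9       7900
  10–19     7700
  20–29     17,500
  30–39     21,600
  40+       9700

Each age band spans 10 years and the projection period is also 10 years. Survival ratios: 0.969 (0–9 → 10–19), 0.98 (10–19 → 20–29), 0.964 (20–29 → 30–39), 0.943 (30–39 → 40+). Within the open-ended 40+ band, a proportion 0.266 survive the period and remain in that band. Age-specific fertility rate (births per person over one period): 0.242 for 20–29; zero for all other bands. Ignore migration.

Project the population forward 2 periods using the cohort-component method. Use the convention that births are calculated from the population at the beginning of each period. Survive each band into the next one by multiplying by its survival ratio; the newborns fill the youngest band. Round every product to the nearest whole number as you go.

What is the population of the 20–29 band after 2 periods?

7502

Numbering the bands 1..5 from youngest to oldest:
— Period 1 —
Births: 17500 × 0.242 = 4235
Band 2: 7900 × 0.969 = 7655
Band 3: 7700 × 0.98 = 7546
Band 4: 17500 × 0.964 = 16870
Band 5: 21600 × 0.943 + 9700 × 0.266 = 20369 + 2580 = 22949
→ [4235, 7655, 7546, 16870, 22949]
— Period 2 —
Births: 7546 × 0.242 = 1826
Band 2: 4235 × 0.969 = 4104
Band 3: 7655 × 0.98 = 7502
Band 4: 7546 × 0.964 = 7274
Band 5: 16870 × 0.943 + 22949 × 0.266 = 15908 + 6104 = 22012
→ [1826, 4104, 7502, 7274, 22012]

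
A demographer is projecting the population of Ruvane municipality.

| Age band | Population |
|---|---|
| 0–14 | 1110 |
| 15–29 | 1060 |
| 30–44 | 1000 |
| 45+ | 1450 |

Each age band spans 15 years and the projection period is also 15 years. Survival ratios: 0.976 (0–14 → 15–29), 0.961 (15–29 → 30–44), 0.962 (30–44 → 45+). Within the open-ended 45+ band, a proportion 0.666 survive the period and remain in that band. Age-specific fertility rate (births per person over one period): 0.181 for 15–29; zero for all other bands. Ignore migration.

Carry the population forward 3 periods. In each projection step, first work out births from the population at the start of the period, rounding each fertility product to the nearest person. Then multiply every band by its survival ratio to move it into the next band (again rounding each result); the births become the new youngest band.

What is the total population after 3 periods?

2914

[period 1]
Births: 1060 × 0.181 = 192
15–29: 1110 × 0.976 = 1083
30–44: 1060 × 0.961 = 1019
45+: 1000 × 0.962 + 1450 × 0.666 = 962 + 966 = 1928
→ [192, 1083, 1019, 1928]
[period 2]
Births: 1083 × 0.181 = 196
15–29: 192 × 0.976 = 187
30–44: 1083 × 0.961 = 1041
45+: 1019 × 0.962 + 1928 × 0.666 = 980 + 1284 = 2264
→ [196, 187, 1041, 2264]
[period 3]
Births: 187 × 0.181 = 34
15–29: 196 × 0.976 = 191
30–44: 187 × 0.961 = 180
45+: 1041 × 0.962 + 2264 × 0.666 = 1001 + 1508 = 2509
→ [34, 191, 180, 2509]
Total after period 3: 34 + 191 + 180 + 2509 = 2914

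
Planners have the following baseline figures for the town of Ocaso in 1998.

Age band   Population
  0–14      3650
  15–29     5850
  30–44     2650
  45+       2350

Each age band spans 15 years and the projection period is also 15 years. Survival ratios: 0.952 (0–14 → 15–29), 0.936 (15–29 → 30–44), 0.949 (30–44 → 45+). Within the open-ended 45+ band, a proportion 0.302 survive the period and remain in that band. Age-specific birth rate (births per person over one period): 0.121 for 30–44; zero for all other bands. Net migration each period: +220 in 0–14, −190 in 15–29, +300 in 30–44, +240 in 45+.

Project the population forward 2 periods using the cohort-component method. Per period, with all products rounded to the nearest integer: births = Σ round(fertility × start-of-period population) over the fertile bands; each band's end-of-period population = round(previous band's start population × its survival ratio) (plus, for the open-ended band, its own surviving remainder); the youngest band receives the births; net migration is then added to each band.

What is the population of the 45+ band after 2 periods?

Call the bands 1 to 4, youngest first.
— Period 1 —
Births: 2650 × 0.121 = 321
Band 2: 3650 × 0.952 = 3475
Band 3: 5850 × 0.936 = 5476
Band 4: 2650 × 0.949 + 2350 × 0.302 = 2515 + 710 = 3225
Net migration: Band 1 + 220 → 541; Band 2 − 190 → 3285; Band 3 + 300 → 5776; Band 4 + 240 → 3465
End of period: [541, 3285, 5776, 3465]
— Period 2 —
Births: 5776 × 0.121 = 699
Band 2: 541 × 0.952 = 515
Band 3: 3285 × 0.936 = 3075
Band 4: 5776 × 0.949 + 3465 × 0.302 = 5481 + 1046 = 6527
Net migration: Band 1 + 220 → 919; Band 2 − 190 → 325; Band 3 + 300 → 3375; Band 4 + 240 → 6767
End of period: [919, 325, 3375, 6767]

6767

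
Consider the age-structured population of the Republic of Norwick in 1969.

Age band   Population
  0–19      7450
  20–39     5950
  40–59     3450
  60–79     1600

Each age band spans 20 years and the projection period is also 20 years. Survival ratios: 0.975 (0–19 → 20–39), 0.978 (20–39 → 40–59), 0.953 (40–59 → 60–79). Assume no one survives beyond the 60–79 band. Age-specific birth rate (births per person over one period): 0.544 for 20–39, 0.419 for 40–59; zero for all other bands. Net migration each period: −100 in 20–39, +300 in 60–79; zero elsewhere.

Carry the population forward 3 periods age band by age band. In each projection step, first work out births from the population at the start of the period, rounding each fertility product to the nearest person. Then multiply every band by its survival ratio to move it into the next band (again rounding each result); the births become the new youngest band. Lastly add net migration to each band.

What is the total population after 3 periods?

22788

Call the groups 1 to 4, youngest first.
After projecting period 1:
Births: 5950 * 0.544 = 3237  |  3450 * 0.419 = 1446 → total 4683
Group 2: 7450 * 0.975 = 7264
Group 3: 5950 * 0.978 = 5819
Group 4: 3450 * 0.953 = 3288
Net migration: Group 2 − 100 → 7164; Group 4 + 300 → 3588
Giving 4683 / 7164 / 5819 / 3588.
After projecting period 2:
Births: 7164 * 0.544 = 3897  |  5819 * 0.419 = 2438 → total 6335
Group 2: 4683 * 0.975 = 4566
Group 3: 7164 * 0.978 = 7006
Group 4: 5819 * 0.953 = 5546
Net migration: Group 2 − 100 → 4466; Group 4 + 300 → 5846
Giving 6335 / 4466 / 7006 / 5846.
After projecting period 3:
Births: 4466 * 0.544 = 2430  |  7006 * 0.419 = 2936 → total 5366
Group 2: 6335 * 0.975 = 6177
Group 3: 4466 * 0.978 = 4368
Group 4: 7006 * 0.953 = 6677
Net migration: Group 2 − 100 → 6077; Group 4 + 300 → 6977
Giving 5366 / 6077 / 4368 / 6977.
Total after period 3: 5366 + 6077 + 4368 + 6977 = 22788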